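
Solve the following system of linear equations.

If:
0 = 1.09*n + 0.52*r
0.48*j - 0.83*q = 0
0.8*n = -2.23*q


Then:
j = 0.295936698619053*r
n = -0.477064220183486*r
q = 0.171144114864031*r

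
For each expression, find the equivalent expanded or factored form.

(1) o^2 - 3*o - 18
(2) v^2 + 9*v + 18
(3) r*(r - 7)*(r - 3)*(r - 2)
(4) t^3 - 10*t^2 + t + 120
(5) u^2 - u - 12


(1) = (o - 6)*(o + 3)
(2) = (v + 3)*(v + 6)
(3) = r^4 - 12*r^3 + 41*r^2 - 42*r
(4) = (t - 8)*(t - 5)*(t + 3)
(5) = (u - 4)*(u + 3)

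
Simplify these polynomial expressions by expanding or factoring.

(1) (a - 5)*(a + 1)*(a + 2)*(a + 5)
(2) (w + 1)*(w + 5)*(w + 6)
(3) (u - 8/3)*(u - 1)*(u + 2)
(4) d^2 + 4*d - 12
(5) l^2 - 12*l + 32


(1) = a^4 + 3*a^3 - 23*a^2 - 75*a - 50
(2) = w^3 + 12*w^2 + 41*w + 30
(3) = u^3 - 5*u^2/3 - 14*u/3 + 16/3
(4) = (d - 2)*(d + 6)
(5) = (l - 8)*(l - 4)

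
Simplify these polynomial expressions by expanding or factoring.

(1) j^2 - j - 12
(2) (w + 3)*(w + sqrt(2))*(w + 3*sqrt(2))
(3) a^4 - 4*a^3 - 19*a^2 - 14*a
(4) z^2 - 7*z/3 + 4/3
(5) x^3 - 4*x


(1) = (j - 4)*(j + 3)
(2) = w^3 + 3*w^2 + 4*sqrt(2)*w^2 + 6*w + 12*sqrt(2)*w + 18
(3) = a*(a - 7)*(a + 1)*(a + 2)
(4) = (z - 4/3)*(z - 1)
(5) = x*(x - 2)*(x + 2)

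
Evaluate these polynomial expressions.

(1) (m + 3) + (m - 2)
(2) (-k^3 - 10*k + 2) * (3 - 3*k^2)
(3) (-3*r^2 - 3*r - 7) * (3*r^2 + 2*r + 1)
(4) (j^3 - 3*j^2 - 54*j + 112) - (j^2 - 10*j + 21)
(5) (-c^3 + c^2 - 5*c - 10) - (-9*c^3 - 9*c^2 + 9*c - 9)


(1) = 2*m + 1
(2) = 3*k^5 + 27*k^3 - 6*k^2 - 30*k + 6
(3) = -9*r^4 - 15*r^3 - 30*r^2 - 17*r - 7
(4) = j^3 - 4*j^2 - 44*j + 91
(5) = 8*c^3 + 10*c^2 - 14*c - 1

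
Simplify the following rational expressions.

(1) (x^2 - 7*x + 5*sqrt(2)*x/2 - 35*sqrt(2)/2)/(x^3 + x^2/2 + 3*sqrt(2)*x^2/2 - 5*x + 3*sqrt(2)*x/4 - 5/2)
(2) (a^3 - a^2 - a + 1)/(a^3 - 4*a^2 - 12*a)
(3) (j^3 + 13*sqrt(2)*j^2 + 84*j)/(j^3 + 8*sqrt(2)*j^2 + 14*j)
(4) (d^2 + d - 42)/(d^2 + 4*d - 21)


(1) = (8*x - 56)/(8*x^2 + x*(4 - 8*sqrt(2)) - 4*sqrt(2))
(2) = (a^3 - a^2 - a + 1)/(a^3 - 4*a^2 - 12*a)
(3) = (j + 6*sqrt(2))/(j + sqrt(2))
(4) = (d - 6)/(d - 3)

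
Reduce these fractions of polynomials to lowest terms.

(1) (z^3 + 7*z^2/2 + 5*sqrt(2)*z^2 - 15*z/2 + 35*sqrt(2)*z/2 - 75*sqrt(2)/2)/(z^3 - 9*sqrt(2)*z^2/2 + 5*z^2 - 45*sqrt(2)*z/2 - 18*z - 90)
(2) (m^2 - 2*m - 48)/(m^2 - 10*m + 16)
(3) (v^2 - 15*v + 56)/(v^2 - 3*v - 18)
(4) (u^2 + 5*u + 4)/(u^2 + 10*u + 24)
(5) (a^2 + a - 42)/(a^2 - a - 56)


(1) = (4*z^2 + z*(-6 + 20*sqrt(2)) - 30*sqrt(2))/(4*z^2 - 18*sqrt(2)*z - 72)
(2) = (m + 6)/(m - 2)
(3) = (v^2 - 15*v + 56)/(v^2 - 3*v - 18)
(4) = (u + 1)/(u + 6)
(5) = (a - 6)/(a - 8)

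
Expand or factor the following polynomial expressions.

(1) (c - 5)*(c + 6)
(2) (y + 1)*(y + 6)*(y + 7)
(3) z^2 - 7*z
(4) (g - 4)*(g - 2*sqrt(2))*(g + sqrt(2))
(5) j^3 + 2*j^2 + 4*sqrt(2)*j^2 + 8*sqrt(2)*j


(1) = c^2 + c - 30
(2) = y^3 + 14*y^2 + 55*y + 42
(3) = z*(z - 7)
(4) = g^3 - 4*g^2 - sqrt(2)*g^2 - 4*g + 4*sqrt(2)*g + 16
(5) = j*(j + 2)*(j + 4*sqrt(2))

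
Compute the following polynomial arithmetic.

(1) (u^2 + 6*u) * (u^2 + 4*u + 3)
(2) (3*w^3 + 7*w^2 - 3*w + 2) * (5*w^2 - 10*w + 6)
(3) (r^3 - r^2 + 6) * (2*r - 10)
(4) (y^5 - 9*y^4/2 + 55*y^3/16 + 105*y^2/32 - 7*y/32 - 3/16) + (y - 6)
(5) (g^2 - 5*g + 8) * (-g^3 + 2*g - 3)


(1) = u^4 + 10*u^3 + 27*u^2 + 18*u
(2) = 15*w^5 + 5*w^4 - 67*w^3 + 82*w^2 - 38*w + 12
(3) = 2*r^4 - 12*r^3 + 10*r^2 + 12*r - 60
(4) = y^5 - 9*y^4/2 + 55*y^3/16 + 105*y^2/32 + 25*y/32 - 99/16
(5) = -g^5 + 5*g^4 - 6*g^3 - 13*g^2 + 31*g - 24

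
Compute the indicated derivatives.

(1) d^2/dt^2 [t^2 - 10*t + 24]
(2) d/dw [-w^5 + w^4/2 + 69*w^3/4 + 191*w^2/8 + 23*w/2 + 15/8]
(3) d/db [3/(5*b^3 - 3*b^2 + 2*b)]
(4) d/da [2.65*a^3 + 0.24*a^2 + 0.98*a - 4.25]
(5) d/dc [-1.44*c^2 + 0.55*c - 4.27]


(1) = 2
(2) = -5*w^4 + 2*w^3 + 207*w^2/4 + 191*w/4 + 23/2
(3) = 3*(-15*b^2 + 6*b - 2)/(b^2*(5*b^2 - 3*b + 2)^2)
(4) = 7.95*a^2 + 0.48*a + 0.98
(5) = 0.55 - 2.88*c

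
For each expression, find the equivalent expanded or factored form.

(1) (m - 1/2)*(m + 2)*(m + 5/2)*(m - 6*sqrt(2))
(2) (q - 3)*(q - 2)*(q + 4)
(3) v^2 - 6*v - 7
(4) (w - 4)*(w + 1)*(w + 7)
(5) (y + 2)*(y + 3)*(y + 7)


(1) = m^4 - 6*sqrt(2)*m^3 + 4*m^3 - 24*sqrt(2)*m^2 + 11*m^2/4 - 33*sqrt(2)*m/2 - 5*m/2 + 15*sqrt(2)
(2) = q^3 - q^2 - 14*q + 24
(3) = (v - 7)*(v + 1)
(4) = w^3 + 4*w^2 - 25*w - 28
(5) = y^3 + 12*y^2 + 41*y + 42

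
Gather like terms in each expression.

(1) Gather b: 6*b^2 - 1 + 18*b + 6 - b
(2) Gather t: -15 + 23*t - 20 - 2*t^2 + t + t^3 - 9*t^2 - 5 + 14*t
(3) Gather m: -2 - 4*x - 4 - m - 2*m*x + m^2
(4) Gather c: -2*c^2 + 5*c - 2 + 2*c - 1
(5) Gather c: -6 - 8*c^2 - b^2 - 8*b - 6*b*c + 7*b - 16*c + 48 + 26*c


(1) = 6*b^2 + 17*b + 5
(2) = t^3 - 11*t^2 + 38*t - 40
(3) = m^2 + m*(-2*x - 1) - 4*x - 6
(4) = -2*c^2 + 7*c - 3
(5) = -b^2 - b - 8*c^2 + c*(10 - 6*b) + 42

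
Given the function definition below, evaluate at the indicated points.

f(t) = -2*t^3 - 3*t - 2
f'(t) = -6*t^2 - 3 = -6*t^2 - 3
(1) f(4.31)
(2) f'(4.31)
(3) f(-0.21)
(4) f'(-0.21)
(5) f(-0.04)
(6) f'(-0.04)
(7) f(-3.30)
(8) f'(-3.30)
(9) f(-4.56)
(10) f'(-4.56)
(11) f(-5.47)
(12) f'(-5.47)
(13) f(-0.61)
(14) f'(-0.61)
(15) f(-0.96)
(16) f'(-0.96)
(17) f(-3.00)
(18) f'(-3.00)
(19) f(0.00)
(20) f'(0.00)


(1) = -175.06
(2) = -114.46
(3) = -1.35
(4) = -3.26
(5) = -1.88
(6) = -3.01
(7) = 79.77
(8) = -68.34
(9) = 201.32
(10) = -127.76
(11) = 341.74
(12) = -182.53
(13) = 0.28
(14) = -5.23
(15) = 2.65
(16) = -8.53
(17) = 61.00
(18) = -57.00
(19) = -2.00
(20) = -3.00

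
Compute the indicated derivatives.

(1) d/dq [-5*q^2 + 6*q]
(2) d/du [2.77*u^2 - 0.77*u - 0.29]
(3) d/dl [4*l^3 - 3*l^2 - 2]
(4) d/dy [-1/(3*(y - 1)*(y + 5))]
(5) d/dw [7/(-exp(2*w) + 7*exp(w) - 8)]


(1) = 6 - 10*q
(2) = 5.54*u - 0.77
(3) = 6*l*(2*l - 1)
(4) = 2*(y + 2)/(3*(y - 1)^2*(y + 5)^2)
(5) = (14*exp(w) - 49)*exp(w)/(exp(2*w) - 7*exp(w) + 8)^2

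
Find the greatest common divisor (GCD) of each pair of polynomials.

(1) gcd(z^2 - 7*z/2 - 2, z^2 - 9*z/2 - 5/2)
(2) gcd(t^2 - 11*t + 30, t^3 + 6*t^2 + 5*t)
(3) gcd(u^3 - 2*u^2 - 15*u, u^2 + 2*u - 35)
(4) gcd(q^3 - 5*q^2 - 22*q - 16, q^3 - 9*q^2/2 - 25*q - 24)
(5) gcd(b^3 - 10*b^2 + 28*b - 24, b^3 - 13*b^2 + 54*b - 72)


(1) = gcd((z - 4)*(z + 1/2), (z - 5)*(z + 1/2)) = z + 1/2
(2) = gcd((t - 6)*(t - 5), t*(t + 1)*(t + 5)) = 1
(3) = u - 5
(4) = q^2 - 6*q - 16
(5) = gcd((b - 6)*(b - 2)^2, (b - 6)*(b - 4)*(b - 3)) = b - 6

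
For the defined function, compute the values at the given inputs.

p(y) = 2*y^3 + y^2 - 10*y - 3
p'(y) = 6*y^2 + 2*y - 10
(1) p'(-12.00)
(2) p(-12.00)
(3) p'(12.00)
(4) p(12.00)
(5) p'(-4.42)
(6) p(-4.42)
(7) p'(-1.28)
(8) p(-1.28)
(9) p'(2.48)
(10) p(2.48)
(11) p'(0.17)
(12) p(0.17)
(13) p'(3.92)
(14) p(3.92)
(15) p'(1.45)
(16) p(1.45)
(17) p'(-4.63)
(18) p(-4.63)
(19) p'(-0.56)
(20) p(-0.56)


(1) = 830.00
(2) = -3195.00
(3) = 878.00
(4) = 3477.00
(5) = 98.38
(6) = -111.97
(7) = -2.73
(8) = 7.24
(9) = 31.86
(10) = 8.86
(11) = -9.49
(12) = -4.66
(13) = 90.04
(14) = 93.64
(15) = 5.52
(16) = -9.30
(17) = 109.36
(18) = -133.77
(19) = -9.24
(20) = 2.56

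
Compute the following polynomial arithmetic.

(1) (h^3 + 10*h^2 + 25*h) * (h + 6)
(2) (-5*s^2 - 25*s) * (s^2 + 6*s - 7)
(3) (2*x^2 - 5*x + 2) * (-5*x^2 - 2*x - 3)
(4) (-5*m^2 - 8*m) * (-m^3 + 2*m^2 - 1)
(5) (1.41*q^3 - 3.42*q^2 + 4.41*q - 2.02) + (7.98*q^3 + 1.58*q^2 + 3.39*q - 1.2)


(1) = h^4 + 16*h^3 + 85*h^2 + 150*h
(2) = -5*s^4 - 55*s^3 - 115*s^2 + 175*s
(3) = -10*x^4 + 21*x^3 - 6*x^2 + 11*x - 6
(4) = 5*m^5 - 2*m^4 - 16*m^3 + 5*m^2 + 8*m
(5) = 9.39*q^3 - 1.84*q^2 + 7.8*q - 3.22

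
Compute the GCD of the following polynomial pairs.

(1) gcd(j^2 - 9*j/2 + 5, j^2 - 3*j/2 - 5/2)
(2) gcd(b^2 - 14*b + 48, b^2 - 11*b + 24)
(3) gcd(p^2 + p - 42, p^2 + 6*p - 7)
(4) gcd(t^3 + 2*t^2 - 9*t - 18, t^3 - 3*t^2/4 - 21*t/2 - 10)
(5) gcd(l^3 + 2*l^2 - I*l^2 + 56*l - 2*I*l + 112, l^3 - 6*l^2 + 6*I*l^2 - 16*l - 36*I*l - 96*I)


(1) = j - 5/2
(2) = b - 8
(3) = gcd((p - 6)*(p + 7), (p - 1)*(p + 7)) = p + 7
(4) = t + 2
(5) = gcd((l + 2)*(l - 8*I)*(l + 7*I), (l - 8)*(l + 2)*(l + 6*I)) = l + 2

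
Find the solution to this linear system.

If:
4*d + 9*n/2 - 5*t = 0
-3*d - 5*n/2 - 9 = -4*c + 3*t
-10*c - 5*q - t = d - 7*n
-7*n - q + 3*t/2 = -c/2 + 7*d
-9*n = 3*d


Then:
c = 1701/206
d = 675/103
n = -225/103
q = -4437/206
t = 675/206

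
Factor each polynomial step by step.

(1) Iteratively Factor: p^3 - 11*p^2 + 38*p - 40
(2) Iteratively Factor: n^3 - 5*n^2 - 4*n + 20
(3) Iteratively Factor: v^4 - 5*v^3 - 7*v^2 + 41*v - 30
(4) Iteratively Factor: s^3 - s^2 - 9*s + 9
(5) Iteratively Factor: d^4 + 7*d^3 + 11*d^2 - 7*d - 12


(1) = (p - 5)*(p^2 - 6*p + 8) = (p - 5)*(p - 2)*(p - 4)
(2) = (n - 5)*(n^2 - 4) = (n - 5)*(n + 2)*(n - 2)
(3) = (v - 5)*(v^3 - 7*v + 6) = (v - 5)*(v + 3)*(v^2 - 3*v + 2) = (v - 5)*(v - 1)*(v + 3)*(v - 2)
(4) = (s + 3)*(s^2 - 4*s + 3) = (s - 3)*(s + 3)*(s - 1)
(5) = (d + 1)*(d^3 + 6*d^2 + 5*d - 12) = (d + 1)*(d + 4)*(d^2 + 2*d - 3) = (d + 1)*(d + 3)*(d + 4)*(d - 1)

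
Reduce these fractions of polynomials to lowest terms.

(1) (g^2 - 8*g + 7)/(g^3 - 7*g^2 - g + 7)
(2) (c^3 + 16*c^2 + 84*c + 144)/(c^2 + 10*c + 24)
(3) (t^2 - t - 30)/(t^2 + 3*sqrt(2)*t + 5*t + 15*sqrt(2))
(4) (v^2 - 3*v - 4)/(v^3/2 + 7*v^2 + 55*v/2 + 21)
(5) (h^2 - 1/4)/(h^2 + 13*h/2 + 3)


(1) = 1/(g + 1)
(2) = c + 6
(3) = (t - 6)/(t + 3*sqrt(2))
(4) = (2*v - 8)/(v^2 + 13*v + 42)
(5) = (2*h - 1)/(2*h + 12)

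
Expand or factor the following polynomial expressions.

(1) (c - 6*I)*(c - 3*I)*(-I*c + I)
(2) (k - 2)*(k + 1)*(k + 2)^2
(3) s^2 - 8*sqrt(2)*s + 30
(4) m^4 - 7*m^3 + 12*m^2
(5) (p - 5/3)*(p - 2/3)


(1) = -I*c^3 - 9*c^2 + I*c^2 + 9*c + 18*I*c - 18*I
(2) = k^4 + 3*k^3 - 2*k^2 - 12*k - 8
(3) = (s - 5*sqrt(2))*(s - 3*sqrt(2))
(4) = m^2*(m - 4)*(m - 3)
(5) = p^2 - 7*p/3 + 10/9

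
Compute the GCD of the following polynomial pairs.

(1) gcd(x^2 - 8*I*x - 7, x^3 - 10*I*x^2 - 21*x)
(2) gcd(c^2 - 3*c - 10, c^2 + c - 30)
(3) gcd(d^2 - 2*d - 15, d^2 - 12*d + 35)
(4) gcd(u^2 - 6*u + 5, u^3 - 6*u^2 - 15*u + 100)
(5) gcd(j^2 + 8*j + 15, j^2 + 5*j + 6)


(1) = gcd((x - 7*I)*(x - I), x*(x - 7*I)*(x - 3*I)) = x - 7*I
(2) = c - 5
(3) = d - 5
(4) = u - 5
(5) = gcd((j + 3)*(j + 5), (j + 2)*(j + 3)) = j + 3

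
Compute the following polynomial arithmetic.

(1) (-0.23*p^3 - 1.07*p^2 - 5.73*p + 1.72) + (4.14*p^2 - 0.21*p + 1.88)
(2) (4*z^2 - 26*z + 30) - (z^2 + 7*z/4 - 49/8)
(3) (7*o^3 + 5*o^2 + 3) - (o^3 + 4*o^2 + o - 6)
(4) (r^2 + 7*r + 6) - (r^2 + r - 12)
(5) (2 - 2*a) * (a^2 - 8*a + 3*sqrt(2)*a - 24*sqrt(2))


(1) = -0.23*p^3 + 3.07*p^2 - 5.94*p + 3.6
(2) = 3*z^2 - 111*z/4 + 289/8
(3) = 6*o^3 + o^2 - o + 9
(4) = 6*r + 18
(5) = -2*a^3 - 6*sqrt(2)*a^2 + 18*a^2 - 16*a + 54*sqrt(2)*a - 48*sqrt(2)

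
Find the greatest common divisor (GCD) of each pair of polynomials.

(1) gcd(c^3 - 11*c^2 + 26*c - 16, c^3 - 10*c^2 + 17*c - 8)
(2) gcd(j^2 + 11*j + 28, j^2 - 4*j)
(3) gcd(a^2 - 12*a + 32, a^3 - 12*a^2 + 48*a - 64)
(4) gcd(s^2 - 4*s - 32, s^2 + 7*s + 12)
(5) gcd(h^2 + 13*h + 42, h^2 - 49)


(1) = c^2 - 9*c + 8
(2) = gcd((j + 4)*(j + 7), j*(j - 4)) = 1
(3) = a - 4
(4) = gcd((s - 8)*(s + 4), (s + 3)*(s + 4)) = s + 4
(5) = gcd((h + 6)*(h + 7), (h - 7)*(h + 7)) = h + 7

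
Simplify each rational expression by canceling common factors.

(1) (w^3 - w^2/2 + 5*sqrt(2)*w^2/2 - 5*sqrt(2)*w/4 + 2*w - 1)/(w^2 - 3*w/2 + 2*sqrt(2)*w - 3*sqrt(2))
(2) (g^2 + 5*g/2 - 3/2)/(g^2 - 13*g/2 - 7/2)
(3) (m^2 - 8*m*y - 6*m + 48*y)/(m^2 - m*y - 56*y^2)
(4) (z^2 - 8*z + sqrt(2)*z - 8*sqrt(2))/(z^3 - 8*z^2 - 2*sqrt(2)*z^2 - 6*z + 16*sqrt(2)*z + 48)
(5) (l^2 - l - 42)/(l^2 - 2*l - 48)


(1) = (8*w^2 + w*(-4 + 4*sqrt(2)) - 2*sqrt(2))/(8*w - 12)
(2) = (2*g^2 + 5*g - 3)/(2*g^2 - 13*g - 7)
(3) = (m - 6)/(m + 7*y)
(4) = 1/(z - 3*sqrt(2))
(5) = (l - 7)/(l - 8)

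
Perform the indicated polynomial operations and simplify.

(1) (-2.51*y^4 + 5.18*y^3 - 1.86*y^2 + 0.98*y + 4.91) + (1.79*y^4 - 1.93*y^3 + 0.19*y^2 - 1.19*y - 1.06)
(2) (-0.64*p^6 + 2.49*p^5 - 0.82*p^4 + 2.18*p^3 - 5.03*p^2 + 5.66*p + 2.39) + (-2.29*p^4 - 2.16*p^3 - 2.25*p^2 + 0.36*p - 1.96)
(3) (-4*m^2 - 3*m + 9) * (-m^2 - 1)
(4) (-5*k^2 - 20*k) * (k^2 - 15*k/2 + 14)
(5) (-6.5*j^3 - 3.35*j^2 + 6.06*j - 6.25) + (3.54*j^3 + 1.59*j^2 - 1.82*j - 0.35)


(1) = -0.72*y^4 + 3.25*y^3 - 1.67*y^2 - 0.21*y + 3.85
(2) = -0.64*p^6 + 2.49*p^5 - 3.11*p^4 + 0.02*p^3 - 7.28*p^2 + 6.02*p + 0.43
(3) = 4*m^4 + 3*m^3 - 5*m^2 + 3*m - 9
(4) = -5*k^4 + 35*k^3/2 + 80*k^2 - 280*k
(5) = -2.96*j^3 - 1.76*j^2 + 4.24*j - 6.6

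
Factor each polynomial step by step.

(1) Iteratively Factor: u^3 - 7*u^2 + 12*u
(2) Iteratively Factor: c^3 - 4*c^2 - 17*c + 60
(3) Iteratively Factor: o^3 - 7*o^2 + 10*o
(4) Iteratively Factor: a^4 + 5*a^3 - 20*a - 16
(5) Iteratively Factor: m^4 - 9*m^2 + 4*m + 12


(1) = (u - 4)*(u^2 - 3*u) = u*(u - 4)*(u - 3)
(2) = (c - 5)*(c^2 + c - 12) = (c - 5)*(c + 4)*(c - 3)
(3) = (o - 2)*(o^2 - 5*o) = (o - 5)*(o - 2)*(o)
(4) = (a + 4)*(a^3 + a^2 - 4*a - 4) = (a + 2)*(a + 4)*(a^2 - a - 2) = (a - 2)*(a + 2)*(a + 4)*(a + 1)
(5) = (m - 2)*(m^3 + 2*m^2 - 5*m - 6) = (m - 2)*(m + 1)*(m^2 + m - 6) = (m - 2)*(m + 1)*(m + 3)*(m - 2)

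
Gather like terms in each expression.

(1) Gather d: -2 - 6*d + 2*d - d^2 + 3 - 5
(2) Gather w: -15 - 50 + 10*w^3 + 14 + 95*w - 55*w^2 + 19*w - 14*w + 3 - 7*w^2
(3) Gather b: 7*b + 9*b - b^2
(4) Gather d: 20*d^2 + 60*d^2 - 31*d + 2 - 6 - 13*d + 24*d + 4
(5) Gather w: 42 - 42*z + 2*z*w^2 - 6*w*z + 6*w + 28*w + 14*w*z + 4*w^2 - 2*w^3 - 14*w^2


(1) = -d^2 - 4*d - 4
(2) = 10*w^3 - 62*w^2 + 100*w - 48
(3) = -b^2 + 16*b
(4) = 80*d^2 - 20*d
(5) = -2*w^3 + w^2*(2*z - 10) + w*(8*z + 34) - 42*z + 42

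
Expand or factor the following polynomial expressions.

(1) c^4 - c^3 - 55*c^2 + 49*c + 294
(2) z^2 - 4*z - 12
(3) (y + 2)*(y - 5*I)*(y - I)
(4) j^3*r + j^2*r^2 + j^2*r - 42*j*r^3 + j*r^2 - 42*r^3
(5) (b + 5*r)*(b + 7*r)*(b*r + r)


(1) = (c - 7)*(c - 3)*(c + 2)*(c + 7)
(2) = (z - 6)*(z + 2)
(3) = y^3 + 2*y^2 - 6*I*y^2 - 5*y - 12*I*y - 10
(4) = (j - 6*r)*(j + 7*r)*(j*r + r)
(5) = b^3*r + 12*b^2*r^2 + b^2*r + 35*b*r^3 + 12*b*r^2 + 35*r^3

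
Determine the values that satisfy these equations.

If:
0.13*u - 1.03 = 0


Then:
u = 7.92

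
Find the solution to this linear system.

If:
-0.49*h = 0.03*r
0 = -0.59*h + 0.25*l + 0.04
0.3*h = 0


Then:
h = 0.00
l = -0.16
r = 0.00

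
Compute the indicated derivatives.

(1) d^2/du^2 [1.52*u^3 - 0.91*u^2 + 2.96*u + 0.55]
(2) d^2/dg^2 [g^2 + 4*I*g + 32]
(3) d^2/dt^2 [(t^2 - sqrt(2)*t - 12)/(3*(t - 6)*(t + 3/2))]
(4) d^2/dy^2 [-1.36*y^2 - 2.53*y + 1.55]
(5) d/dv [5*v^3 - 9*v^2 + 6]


(1) = 9.12*u - 1.82
(2) = 2
(3) = 8*(-2*sqrt(2)*t^3 + 9*t^3 - 18*t^2 - 54*sqrt(2)*t + 324*t - 540 + 81*sqrt(2))/(3*(8*t^6 - 108*t^5 + 270*t^4 + 1215*t^3 - 2430*t^2 - 8748*t - 5832))
(4) = -2.72000000000000
(5) = 3*v*(5*v - 6)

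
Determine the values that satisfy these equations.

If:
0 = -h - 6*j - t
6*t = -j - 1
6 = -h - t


Then:
h = -17/3
j = 1
t = -1/3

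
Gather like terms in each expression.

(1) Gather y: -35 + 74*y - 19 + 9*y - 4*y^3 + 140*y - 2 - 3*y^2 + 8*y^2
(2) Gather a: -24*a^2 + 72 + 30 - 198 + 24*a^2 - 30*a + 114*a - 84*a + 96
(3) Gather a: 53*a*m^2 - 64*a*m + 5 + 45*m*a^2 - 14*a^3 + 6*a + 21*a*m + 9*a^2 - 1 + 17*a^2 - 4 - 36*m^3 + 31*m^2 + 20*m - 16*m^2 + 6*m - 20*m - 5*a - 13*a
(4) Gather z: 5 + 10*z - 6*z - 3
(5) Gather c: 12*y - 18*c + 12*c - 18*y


(1) = -4*y^3 + 5*y^2 + 223*y - 56
(2) = 0
(3) = -14*a^3 + a^2*(45*m + 26) + a*(53*m^2 - 43*m - 12) - 36*m^3 + 15*m^2 + 6*m
(4) = 4*z + 2
(5) = -6*c - 6*y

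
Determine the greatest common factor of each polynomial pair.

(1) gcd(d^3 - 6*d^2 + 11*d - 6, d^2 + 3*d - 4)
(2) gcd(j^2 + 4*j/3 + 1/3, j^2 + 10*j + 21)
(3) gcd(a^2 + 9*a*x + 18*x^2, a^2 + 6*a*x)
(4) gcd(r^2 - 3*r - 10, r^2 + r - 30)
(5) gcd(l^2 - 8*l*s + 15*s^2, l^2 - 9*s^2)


(1) = d - 1
(2) = 1
(3) = gcd((a + 3*x)*(a + 6*x), a*(a + 6*x)) = a + 6*x
(4) = gcd((r - 5)*(r + 2), (r - 5)*(r + 6)) = r - 5
(5) = -l + 3*s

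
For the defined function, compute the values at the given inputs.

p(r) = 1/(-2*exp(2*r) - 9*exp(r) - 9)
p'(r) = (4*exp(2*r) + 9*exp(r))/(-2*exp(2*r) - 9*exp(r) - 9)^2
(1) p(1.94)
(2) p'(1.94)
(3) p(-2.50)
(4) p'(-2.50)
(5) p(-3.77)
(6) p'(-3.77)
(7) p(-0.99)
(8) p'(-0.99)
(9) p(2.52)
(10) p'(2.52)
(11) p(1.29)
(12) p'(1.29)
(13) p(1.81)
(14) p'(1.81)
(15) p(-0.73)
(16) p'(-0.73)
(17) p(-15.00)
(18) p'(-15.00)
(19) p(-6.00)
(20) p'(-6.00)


(1) = -0.01
(2) = 0.01
(3) = -0.10
(4) = 0.01
(5) = -0.11
(6) = 0.00
(7) = -0.08
(8) = 0.02
(9) = -0.00
(10) = 0.00
(11) = -0.01
(12) = 0.02
(13) = -0.01
(14) = 0.01
(15) = -0.07
(16) = 0.03
(17) = -0.11
(18) = 0.00
(19) = -0.11
(20) = 0.00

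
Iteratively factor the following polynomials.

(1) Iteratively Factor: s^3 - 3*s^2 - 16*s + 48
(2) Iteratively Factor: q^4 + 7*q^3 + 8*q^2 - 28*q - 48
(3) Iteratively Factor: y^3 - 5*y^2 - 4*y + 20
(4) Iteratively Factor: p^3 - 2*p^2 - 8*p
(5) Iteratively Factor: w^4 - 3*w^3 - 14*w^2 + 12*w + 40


(1) = (s - 3)*(s^2 - 16) = (s - 3)*(s + 4)*(s - 4)
(2) = (q - 2)*(q^3 + 9*q^2 + 26*q + 24) = (q - 2)*(q + 3)*(q^2 + 6*q + 8) = (q - 2)*(q + 3)*(q + 4)*(q + 2)
(3) = (y + 2)*(y^2 - 7*y + 10) = (y - 5)*(y + 2)*(y - 2)
(4) = (p - 4)*(p^2 + 2*p) = (p - 4)*(p + 2)*(p)
(5) = (w - 5)*(w^3 + 2*w^2 - 4*w - 8) = (w - 5)*(w + 2)*(w^2 - 4) = (w - 5)*(w + 2)^2*(w - 2)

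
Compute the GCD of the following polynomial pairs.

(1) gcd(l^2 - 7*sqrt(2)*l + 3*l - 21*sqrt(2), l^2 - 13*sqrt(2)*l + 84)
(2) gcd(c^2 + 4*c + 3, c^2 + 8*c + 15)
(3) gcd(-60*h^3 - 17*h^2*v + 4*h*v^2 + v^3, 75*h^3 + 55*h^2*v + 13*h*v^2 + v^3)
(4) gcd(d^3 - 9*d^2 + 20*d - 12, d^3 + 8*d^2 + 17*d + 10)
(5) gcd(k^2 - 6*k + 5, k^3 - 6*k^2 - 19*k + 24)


(1) = l - 7*sqrt(2)
(2) = c + 3
(3) = gcd((-4*h + v)*(3*h + v)*(5*h + v), (3*h + v)*(5*h + v)^2) = 15*h^2 + 8*h*v + v^2
(4) = gcd((d - 6)*(d - 2)*(d - 1), (d + 1)*(d + 2)*(d + 5)) = 1
(5) = gcd((k - 5)*(k - 1), (k - 8)*(k - 1)*(k + 3)) = k - 1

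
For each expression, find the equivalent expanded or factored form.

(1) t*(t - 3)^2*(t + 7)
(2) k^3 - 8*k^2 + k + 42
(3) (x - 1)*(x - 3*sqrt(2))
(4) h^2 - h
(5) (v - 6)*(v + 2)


(1) = t^4 + t^3 - 33*t^2 + 63*t
(2) = (k - 7)*(k - 3)*(k + 2)
(3) = x^2 - 3*sqrt(2)*x - x + 3*sqrt(2)
(4) = h*(h - 1)
(5) = v^2 - 4*v - 12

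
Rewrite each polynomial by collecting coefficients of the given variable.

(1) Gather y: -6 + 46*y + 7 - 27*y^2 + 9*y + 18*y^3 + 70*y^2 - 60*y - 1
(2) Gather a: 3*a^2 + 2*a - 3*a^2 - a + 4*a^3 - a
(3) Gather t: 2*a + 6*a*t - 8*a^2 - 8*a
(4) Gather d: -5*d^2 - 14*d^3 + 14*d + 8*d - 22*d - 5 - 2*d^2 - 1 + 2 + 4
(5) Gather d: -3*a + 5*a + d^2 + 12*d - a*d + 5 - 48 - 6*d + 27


(1) = 18*y^3 + 43*y^2 - 5*y
(2) = 4*a^3
(3) = -8*a^2 + 6*a*t - 6*a
(4) = -14*d^3 - 7*d^2
(5) = 2*a + d^2 + d*(6 - a) - 16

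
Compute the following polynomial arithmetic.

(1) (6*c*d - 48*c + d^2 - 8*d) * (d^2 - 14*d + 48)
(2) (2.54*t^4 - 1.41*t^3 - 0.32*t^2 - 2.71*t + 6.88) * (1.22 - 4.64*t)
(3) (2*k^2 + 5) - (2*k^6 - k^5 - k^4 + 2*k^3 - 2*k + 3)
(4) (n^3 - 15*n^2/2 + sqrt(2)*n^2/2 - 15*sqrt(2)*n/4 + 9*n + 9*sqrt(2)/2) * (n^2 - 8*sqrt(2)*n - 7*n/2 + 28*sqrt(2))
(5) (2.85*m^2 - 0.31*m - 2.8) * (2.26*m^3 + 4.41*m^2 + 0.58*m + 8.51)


(1) = 6*c*d^3 - 132*c*d^2 + 960*c*d - 2304*c + d^4 - 22*d^3 + 160*d^2 - 384*d
(2) = -11.7856*t^5 + 9.6412*t^4 - 0.2354*t^3 + 12.184*t^2 - 35.2294*t + 8.3936
(3) = -2*k^6 + k^5 + k^4 - 2*k^3 + 2*k^2 + 2*k + 2
(4) = n^5 - 11*n^4 - 15*sqrt(2)*n^4/2 + 109*n^3/4 + 165*sqrt(2)*n^3/2 - 2115*sqrt(2)*n^2/8 + 113*n^2/2 - 282*n + 945*sqrt(2)*n/4 + 252
(5) = 6.441*m^5 + 11.8679*m^4 - 6.0421*m^3 + 11.7257*m^2 - 4.2621*m - 23.828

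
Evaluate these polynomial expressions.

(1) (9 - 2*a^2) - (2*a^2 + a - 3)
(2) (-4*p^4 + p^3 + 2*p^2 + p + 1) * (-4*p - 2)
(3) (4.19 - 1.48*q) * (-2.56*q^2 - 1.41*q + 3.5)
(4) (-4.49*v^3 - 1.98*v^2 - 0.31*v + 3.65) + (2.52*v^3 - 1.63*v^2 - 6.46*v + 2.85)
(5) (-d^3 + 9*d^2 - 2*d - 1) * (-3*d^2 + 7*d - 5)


(1) = -4*a^2 - a + 12
(2) = 16*p^5 + 4*p^4 - 10*p^3 - 8*p^2 - 6*p - 2
(3) = 3.7888*q^3 - 8.6396*q^2 - 11.0879*q + 14.665
(4) = -1.97*v^3 - 3.61*v^2 - 6.77*v + 6.5
(5) = 3*d^5 - 34*d^4 + 74*d^3 - 56*d^2 + 3*d + 5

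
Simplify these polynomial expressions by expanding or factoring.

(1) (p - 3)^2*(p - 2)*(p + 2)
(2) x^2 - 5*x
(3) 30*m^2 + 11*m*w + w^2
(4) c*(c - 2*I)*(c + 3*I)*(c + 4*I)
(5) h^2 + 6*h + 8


(1) = p^4 - 6*p^3 + 5*p^2 + 24*p - 36
(2) = x*(x - 5)
(3) = (5*m + w)*(6*m + w)
(4) = c^4 + 5*I*c^3 + 2*c^2 + 24*I*c
(5) = (h + 2)*(h + 4)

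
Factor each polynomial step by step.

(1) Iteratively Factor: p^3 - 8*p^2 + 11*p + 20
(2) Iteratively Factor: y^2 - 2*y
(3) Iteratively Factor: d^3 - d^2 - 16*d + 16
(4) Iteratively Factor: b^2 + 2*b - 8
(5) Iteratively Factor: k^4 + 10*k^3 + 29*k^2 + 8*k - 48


(1) = (p - 5)*(p^2 - 3*p - 4) = (p - 5)*(p + 1)*(p - 4)
(2) = (y)*(y - 2)
(3) = (d + 4)*(d^2 - 5*d + 4) = (d - 4)*(d + 4)*(d - 1)
(4) = (b + 4)*(b - 2)
(5) = (k + 3)*(k^3 + 7*k^2 + 8*k - 16) = (k - 1)*(k + 3)*(k^2 + 8*k + 16) = (k - 1)*(k + 3)*(k + 4)*(k + 4)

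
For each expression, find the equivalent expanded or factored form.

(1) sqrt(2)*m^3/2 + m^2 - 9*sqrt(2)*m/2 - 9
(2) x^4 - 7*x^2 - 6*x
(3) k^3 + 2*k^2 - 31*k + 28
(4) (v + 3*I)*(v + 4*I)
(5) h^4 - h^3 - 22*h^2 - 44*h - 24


(1) = (m - 3)*(m + 3)*(sqrt(2)*m/2 + 1)
(2) = x*(x - 3)*(x + 1)*(x + 2)
(3) = (k - 4)*(k - 1)*(k + 7)
(4) = v^2 + 7*I*v - 12
(5) = (h - 6)*(h + 1)*(h + 2)^2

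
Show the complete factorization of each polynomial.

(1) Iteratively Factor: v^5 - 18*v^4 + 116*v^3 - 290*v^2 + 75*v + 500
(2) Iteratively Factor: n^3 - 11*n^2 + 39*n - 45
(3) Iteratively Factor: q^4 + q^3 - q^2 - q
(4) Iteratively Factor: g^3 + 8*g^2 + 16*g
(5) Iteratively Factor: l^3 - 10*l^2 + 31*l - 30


(1) = (v - 4)*(v^4 - 14*v^3 + 60*v^2 - 50*v - 125) = (v - 4)*(v + 1)*(v^3 - 15*v^2 + 75*v - 125) = (v - 5)*(v - 4)*(v + 1)*(v^2 - 10*v + 25) = (v - 5)^2*(v - 4)*(v + 1)*(v - 5)
(2) = (n - 3)*(n^2 - 8*n + 15) = (n - 3)^2*(n - 5)
(3) = (q)*(q^3 + q^2 - q - 1) = q*(q + 1)*(q^2 - 1) = q*(q - 1)*(q + 1)*(q + 1)
(4) = (g + 4)*(g^2 + 4*g) = (g + 4)^2*(g)
(5) = (l - 5)*(l^2 - 5*l + 6) = (l - 5)*(l - 3)*(l - 2)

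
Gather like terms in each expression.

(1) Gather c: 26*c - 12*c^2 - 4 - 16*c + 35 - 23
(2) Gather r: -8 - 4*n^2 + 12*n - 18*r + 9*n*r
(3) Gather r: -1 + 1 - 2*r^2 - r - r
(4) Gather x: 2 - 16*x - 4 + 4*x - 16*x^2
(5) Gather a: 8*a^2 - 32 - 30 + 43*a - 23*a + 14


(1) = -12*c^2 + 10*c + 8
(2) = -4*n^2 + 12*n + r*(9*n - 18) - 8
(3) = -2*r^2 - 2*r
(4) = -16*x^2 - 12*x - 2
(5) = 8*a^2 + 20*a - 48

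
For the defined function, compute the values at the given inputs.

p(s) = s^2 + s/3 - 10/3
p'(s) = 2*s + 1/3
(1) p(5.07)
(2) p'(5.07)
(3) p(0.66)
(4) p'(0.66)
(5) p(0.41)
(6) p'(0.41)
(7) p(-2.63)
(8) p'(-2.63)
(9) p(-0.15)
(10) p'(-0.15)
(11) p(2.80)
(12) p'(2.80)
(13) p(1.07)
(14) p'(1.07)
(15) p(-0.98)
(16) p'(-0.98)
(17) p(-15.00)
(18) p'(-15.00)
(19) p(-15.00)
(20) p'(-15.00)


(1) = 24.06
(2) = 10.47
(3) = -2.68
(4) = 1.65
(5) = -3.03
(6) = 1.15
(7) = 2.71
(8) = -4.93
(9) = -3.36
(10) = 0.03
(11) = 5.44
(12) = 5.93
(13) = -1.83
(14) = 2.47
(15) = -2.70
(16) = -1.63
(17) = 216.67
(18) = -29.67
(19) = 216.67
(20) = -29.67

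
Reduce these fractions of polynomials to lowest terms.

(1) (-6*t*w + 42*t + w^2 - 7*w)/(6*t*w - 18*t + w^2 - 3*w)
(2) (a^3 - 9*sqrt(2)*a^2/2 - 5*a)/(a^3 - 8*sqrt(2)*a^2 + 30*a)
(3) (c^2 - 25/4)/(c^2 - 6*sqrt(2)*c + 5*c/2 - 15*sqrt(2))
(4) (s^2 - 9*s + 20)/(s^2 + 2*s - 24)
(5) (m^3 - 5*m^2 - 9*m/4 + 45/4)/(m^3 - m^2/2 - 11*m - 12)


(1) = (-6*t*w + 42*t + w^2 - 7*w)/(6*t*w - 18*t + w^2 - 3*w)
(2) = (2*a + sqrt(2))/(2*a - 6*sqrt(2))
(3) = (8*c - 20)/(8*c - 48*sqrt(2))
(4) = (s - 5)/(s + 6)
(5) = (2*m^2 - 13*m + 15)/(2*m^2 - 4*m - 16)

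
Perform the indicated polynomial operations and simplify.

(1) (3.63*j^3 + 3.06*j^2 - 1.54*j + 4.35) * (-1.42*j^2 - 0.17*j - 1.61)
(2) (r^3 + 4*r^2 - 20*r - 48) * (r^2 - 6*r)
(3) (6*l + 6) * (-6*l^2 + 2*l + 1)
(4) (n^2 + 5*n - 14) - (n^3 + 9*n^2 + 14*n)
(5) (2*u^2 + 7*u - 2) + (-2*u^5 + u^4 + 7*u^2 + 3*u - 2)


(1) = -5.1546*j^5 - 4.9623*j^4 - 4.1777*j^3 - 10.8418*j^2 + 1.7399*j - 7.0035
(2) = r^5 - 2*r^4 - 44*r^3 + 72*r^2 + 288*r
(3) = -36*l^3 - 24*l^2 + 18*l + 6
(4) = -n^3 - 8*n^2 - 9*n - 14
(5) = -2*u^5 + u^4 + 9*u^2 + 10*u - 4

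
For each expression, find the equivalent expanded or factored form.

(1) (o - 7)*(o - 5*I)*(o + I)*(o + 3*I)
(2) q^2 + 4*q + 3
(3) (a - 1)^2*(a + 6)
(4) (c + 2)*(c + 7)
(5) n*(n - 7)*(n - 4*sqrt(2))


(1) = o^4 - 7*o^3 - I*o^3 + 17*o^2 + 7*I*o^2 - 119*o + 15*I*o - 105*I
(2) = (q + 1)*(q + 3)
(3) = a^3 + 4*a^2 - 11*a + 6
(4) = c^2 + 9*c + 14
(5) = n^3 - 7*n^2 - 4*sqrt(2)*n^2 + 28*sqrt(2)*n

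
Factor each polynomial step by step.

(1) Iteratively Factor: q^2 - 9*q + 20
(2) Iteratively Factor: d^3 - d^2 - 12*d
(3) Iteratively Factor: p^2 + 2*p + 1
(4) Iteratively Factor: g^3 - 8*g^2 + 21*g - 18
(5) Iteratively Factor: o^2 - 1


(1) = (q - 5)*(q - 4)
(2) = (d)*(d^2 - d - 12) = d*(d - 4)*(d + 3)
(3) = (p + 1)*(p + 1)
(4) = (g - 2)*(g^2 - 6*g + 9) = (g - 3)*(g - 2)*(g - 3)
(5) = (o - 1)*(o + 1)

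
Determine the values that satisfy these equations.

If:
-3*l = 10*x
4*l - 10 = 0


Then:
l = 5/2
x = -3/4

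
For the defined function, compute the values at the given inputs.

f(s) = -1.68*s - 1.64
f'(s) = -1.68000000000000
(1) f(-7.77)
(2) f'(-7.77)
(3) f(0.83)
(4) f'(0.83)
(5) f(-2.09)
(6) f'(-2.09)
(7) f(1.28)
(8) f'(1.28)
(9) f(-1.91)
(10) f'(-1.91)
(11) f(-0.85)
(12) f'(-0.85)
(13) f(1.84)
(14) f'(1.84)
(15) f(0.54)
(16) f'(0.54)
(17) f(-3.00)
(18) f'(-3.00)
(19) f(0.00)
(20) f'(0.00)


(1) = 11.41
(2) = -1.68
(3) = -3.03
(4) = -1.68
(5) = 1.87
(6) = -1.68
(7) = -3.79
(8) = -1.68
(9) = 1.57
(10) = -1.68
(11) = -0.21
(12) = -1.68
(13) = -4.73
(14) = -1.68
(15) = -2.55
(16) = -1.68
(17) = 3.40
(18) = -1.68
(19) = -1.64
(20) = -1.68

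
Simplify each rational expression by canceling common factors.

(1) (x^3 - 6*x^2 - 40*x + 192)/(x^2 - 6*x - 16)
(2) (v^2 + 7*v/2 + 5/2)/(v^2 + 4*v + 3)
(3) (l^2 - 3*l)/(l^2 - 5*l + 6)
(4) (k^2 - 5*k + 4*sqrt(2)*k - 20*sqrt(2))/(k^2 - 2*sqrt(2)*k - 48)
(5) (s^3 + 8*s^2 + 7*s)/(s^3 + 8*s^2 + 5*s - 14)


(1) = (x^2 + 2*x - 24)/(x + 2)
(2) = (2*v + 5)/(2*v + 6)
(3) = l/(l - 2)
(4) = (k - 5)/(k - 6*sqrt(2))
(5) = (s^2 + s)/(s^2 + s - 2)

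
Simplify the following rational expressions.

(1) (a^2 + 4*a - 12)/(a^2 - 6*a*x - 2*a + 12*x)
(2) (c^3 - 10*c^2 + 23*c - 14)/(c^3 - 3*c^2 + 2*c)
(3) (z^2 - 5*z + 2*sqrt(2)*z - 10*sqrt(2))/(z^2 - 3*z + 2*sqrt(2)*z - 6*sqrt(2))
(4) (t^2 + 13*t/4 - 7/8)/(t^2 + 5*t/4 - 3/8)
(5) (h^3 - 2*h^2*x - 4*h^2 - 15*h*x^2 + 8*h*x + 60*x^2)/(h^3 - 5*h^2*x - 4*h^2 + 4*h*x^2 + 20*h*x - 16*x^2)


(1) = (-a - 6)/(-a + 6*x)
(2) = (c - 7)/c
(3) = (z - 5)/(z - 3)
(4) = (2*t + 7)/(2*t + 3)
(5) = (h^2 - 2*h*x - 15*x^2)/(h^2 - 5*h*x + 4*x^2)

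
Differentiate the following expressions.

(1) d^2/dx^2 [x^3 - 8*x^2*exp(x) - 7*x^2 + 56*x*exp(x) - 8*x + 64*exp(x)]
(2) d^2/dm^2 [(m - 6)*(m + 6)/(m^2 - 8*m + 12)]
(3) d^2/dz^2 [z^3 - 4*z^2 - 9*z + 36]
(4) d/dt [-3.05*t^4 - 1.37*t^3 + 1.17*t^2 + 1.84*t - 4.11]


(1) = -8*x^2*exp(x) + 24*x*exp(x) + 6*x + 160*exp(x) - 14
(2) = 16/(m^3 - 6*m^2 + 12*m - 8)
(3) = 6*z - 8
(4) = -12.2*t^3 - 4.11*t^2 + 2.34*t + 1.84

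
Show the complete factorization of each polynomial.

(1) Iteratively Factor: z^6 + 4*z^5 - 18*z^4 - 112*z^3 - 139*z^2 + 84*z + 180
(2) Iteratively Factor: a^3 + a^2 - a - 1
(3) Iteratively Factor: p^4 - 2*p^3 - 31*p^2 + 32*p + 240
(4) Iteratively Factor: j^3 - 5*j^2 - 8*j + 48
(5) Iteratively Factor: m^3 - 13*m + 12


(1) = (z + 3)*(z^5 + z^4 - 21*z^3 - 49*z^2 + 8*z + 60) = (z - 1)*(z + 3)*(z^4 + 2*z^3 - 19*z^2 - 68*z - 60) = (z - 1)*(z + 3)^2*(z^3 - z^2 - 16*z - 20) = (z - 1)*(z + 2)*(z + 3)^2*(z^2 - 3*z - 10) = (z - 1)*(z + 2)^2*(z + 3)^2*(z - 5)
(2) = (a + 1)*(a^2 - 1) = (a + 1)^2*(a - 1)
(3) = (p + 4)*(p^3 - 6*p^2 - 7*p + 60) = (p + 3)*(p + 4)*(p^2 - 9*p + 20) = (p - 4)*(p + 3)*(p + 4)*(p - 5)
(4) = (j - 4)*(j^2 - j - 12) = (j - 4)*(j + 3)*(j - 4)
(5) = (m - 3)*(m^2 + 3*m - 4) = (m - 3)*(m + 4)*(m - 1)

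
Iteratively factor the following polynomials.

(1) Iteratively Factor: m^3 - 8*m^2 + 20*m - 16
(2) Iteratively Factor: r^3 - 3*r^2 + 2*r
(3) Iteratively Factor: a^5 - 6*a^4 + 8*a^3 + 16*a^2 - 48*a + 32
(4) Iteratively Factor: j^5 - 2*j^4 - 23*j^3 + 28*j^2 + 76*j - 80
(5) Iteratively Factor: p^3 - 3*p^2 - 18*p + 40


(1) = (m - 2)*(m^2 - 6*m + 8) = (m - 4)*(m - 2)*(m - 2)
(2) = (r - 2)*(r^2 - r) = (r - 2)*(r - 1)*(r)
(3) = (a - 2)*(a^4 - 4*a^3 + 16*a - 16) = (a - 2)^2*(a^3 - 2*a^2 - 4*a + 8) = (a - 2)^2*(a + 2)*(a^2 - 4*a + 4) = (a - 2)^3*(a + 2)*(a - 2)
(4) = (j - 2)*(j^4 - 23*j^2 - 18*j + 40) = (j - 2)*(j + 4)*(j^3 - 4*j^2 - 7*j + 10) = (j - 5)*(j - 2)*(j + 4)*(j^2 + j - 2) = (j - 5)*(j - 2)*(j + 2)*(j + 4)*(j - 1)
(5) = (p + 4)*(p^2 - 7*p + 10) = (p - 2)*(p + 4)*(p - 5)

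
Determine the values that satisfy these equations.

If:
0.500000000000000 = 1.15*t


Then:
t = 0.43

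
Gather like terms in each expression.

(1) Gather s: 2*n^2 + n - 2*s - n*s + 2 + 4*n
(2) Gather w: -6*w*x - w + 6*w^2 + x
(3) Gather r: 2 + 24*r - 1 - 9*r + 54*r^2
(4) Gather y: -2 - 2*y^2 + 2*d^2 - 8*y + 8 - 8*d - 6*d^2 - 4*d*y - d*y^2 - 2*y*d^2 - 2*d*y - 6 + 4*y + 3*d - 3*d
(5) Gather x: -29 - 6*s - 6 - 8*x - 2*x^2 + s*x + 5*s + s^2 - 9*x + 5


(1) = 2*n^2 + 5*n + s*(-n - 2) + 2
(2) = 6*w^2 + w*(-6*x - 1) + x
(3) = 54*r^2 + 15*r + 1
(4) = -4*d^2 - 8*d + y^2*(-d - 2) + y*(-2*d^2 - 6*d - 4)
(5) = s^2 - s - 2*x^2 + x*(s - 17) - 30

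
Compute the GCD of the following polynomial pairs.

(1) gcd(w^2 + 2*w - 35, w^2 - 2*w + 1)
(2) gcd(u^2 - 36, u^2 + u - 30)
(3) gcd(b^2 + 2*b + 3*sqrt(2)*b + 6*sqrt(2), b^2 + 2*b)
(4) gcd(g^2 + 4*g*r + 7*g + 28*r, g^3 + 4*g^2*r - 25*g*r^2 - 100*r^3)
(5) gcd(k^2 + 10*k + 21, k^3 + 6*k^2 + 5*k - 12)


(1) = 1
(2) = u + 6
(3) = gcd((b + 2)*(b + 3*sqrt(2)), b*(b + 2)) = b + 2
(4) = g + 4*r
(5) = gcd((k + 3)*(k + 7), (k - 1)*(k + 3)*(k + 4)) = k + 3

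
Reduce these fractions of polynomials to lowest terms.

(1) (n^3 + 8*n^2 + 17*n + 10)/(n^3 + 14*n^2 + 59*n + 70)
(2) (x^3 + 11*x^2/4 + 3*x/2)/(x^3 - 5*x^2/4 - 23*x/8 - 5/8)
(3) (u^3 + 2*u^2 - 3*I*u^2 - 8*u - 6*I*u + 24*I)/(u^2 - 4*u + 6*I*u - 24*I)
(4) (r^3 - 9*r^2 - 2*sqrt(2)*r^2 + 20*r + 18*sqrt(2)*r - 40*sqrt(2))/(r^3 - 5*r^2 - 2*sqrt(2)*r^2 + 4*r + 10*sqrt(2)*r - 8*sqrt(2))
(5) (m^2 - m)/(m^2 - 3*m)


(1) = (n + 1)/(n + 7)
(2) = (8*x^3 + 22*x^2 + 12*x)/(8*x^3 - 10*x^2 - 23*x - 5)
(3) = (u^3 + u^2*(2 - 3*I) + u*(-8 - 6*I) + 24*I)/(u^2 + u*(-4 + 6*I) - 24*I)
(4) = (r - 5)/(r - 1)
(5) = (m - 1)/(m - 3)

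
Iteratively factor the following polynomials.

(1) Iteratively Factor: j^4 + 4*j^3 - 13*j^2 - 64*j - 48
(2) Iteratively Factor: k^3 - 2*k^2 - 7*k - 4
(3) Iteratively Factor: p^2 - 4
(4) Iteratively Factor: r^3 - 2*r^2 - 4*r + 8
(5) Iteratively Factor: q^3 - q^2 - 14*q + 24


(1) = (j + 1)*(j^3 + 3*j^2 - 16*j - 48) = (j + 1)*(j + 3)*(j^2 - 16) = (j + 1)*(j + 3)*(j + 4)*(j - 4)
(2) = (k + 1)*(k^2 - 3*k - 4) = (k - 4)*(k + 1)*(k + 1)
(3) = (p + 2)*(p - 2)
(4) = (r + 2)*(r^2 - 4*r + 4) = (r - 2)*(r + 2)*(r - 2)
(5) = (q + 4)*(q^2 - 5*q + 6) = (q - 3)*(q + 4)*(q - 2)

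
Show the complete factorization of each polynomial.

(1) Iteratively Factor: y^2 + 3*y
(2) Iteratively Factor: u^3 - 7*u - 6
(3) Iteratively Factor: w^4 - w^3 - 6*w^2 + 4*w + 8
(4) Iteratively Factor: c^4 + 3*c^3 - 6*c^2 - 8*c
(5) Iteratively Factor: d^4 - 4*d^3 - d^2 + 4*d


(1) = (y + 3)*(y)
(2) = (u + 2)*(u^2 - 2*u - 3) = (u + 1)*(u + 2)*(u - 3)
(3) = (w + 2)*(w^3 - 3*w^2 + 4) = (w + 1)*(w + 2)*(w^2 - 4*w + 4) = (w - 2)*(w + 1)*(w + 2)*(w - 2)
(4) = (c - 2)*(c^3 + 5*c^2 + 4*c) = (c - 2)*(c + 1)*(c^2 + 4*c) = (c - 2)*(c + 1)*(c + 4)*(c)
(5) = (d)*(d^3 - 4*d^2 - d + 4) = d*(d - 1)*(d^2 - 3*d - 4) = d*(d - 4)*(d - 1)*(d + 1)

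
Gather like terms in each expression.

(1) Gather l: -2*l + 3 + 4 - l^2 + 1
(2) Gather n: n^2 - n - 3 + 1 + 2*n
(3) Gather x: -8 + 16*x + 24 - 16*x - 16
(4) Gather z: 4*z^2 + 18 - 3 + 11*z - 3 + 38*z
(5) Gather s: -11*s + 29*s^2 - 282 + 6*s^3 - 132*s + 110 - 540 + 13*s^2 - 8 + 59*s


(1) = -l^2 - 2*l + 8
(2) = n^2 + n - 2
(3) = 0
(4) = 4*z^2 + 49*z + 12
(5) = 6*s^3 + 42*s^2 - 84*s - 720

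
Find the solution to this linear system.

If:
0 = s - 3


Then:
s = 3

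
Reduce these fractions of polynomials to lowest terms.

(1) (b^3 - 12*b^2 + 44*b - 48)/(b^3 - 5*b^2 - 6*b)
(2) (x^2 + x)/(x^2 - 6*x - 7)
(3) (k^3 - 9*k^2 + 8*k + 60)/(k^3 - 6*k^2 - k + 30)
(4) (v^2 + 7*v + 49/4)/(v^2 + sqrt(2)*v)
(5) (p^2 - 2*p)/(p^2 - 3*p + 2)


(1) = (b^2 - 6*b + 8)/(b^2 + b)
(2) = x/(x - 7)
(3) = (k - 6)/(k - 3)
(4) = (4*v^2 + 28*v + 49)/(4*v^2 + 4*sqrt(2)*v)
(5) = p/(p - 1)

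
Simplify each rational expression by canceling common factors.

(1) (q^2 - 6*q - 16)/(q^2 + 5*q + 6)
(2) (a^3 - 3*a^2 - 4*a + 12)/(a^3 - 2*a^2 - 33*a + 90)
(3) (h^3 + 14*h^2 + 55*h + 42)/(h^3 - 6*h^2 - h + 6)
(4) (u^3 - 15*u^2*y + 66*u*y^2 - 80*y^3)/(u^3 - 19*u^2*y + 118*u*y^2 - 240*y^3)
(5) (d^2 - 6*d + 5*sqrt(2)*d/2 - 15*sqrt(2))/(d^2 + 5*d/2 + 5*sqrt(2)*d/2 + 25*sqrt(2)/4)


(1) = (q - 8)/(q + 3)
(2) = (a^2 - 4)/(a^2 + a - 30)
(3) = (h^2 + 13*h + 42)/(h^2 - 7*h + 6)
(4) = (-u + 2*y)/(-u + 6*y)
(5) = (8*d - 48)/(8*d + 20)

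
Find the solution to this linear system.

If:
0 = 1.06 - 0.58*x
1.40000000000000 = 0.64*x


Then:
No Solution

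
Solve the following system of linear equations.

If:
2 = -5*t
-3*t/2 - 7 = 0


Then:
No Solution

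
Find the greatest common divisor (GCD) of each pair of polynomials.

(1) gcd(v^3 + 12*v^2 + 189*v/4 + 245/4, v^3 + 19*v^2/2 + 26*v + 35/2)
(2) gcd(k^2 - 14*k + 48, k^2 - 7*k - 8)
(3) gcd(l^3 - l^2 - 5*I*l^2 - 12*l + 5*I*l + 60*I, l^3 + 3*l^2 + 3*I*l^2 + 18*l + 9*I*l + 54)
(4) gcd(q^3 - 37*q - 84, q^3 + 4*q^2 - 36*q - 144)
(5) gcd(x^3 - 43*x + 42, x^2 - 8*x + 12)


(1) = gcd((v + 7/2)^2*(v + 5), (v + 1)*(v + 7/2)*(v + 5)) = v^2 + 17*v/2 + 35/2
(2) = k - 8
(3) = l + 3
(4) = gcd((q - 7)*(q + 3)*(q + 4), (q - 6)*(q + 4)*(q + 6)) = q + 4
(5) = gcd((x - 6)*(x - 1)*(x + 7), (x - 6)*(x - 2)) = x - 6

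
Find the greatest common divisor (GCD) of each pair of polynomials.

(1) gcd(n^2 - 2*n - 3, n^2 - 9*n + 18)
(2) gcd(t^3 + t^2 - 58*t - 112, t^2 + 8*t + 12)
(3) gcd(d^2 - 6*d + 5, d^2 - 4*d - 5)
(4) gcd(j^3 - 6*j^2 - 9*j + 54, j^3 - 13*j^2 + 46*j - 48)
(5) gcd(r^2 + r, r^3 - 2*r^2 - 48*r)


(1) = n - 3
(2) = gcd((t - 8)*(t + 2)*(t + 7), (t + 2)*(t + 6)) = t + 2
(3) = d - 5
(4) = j - 3
(5) = gcd(r*(r + 1), r*(r - 8)*(r + 6)) = r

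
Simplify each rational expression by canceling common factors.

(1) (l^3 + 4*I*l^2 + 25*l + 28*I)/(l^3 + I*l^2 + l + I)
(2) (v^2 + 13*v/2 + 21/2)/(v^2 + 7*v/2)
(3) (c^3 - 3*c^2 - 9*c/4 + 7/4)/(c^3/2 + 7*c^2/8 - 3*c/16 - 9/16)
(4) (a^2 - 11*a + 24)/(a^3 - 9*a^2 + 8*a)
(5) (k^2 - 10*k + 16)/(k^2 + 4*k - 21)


(1) = (l^2 + 3*I*l + 28)/(l^2 + 1)
(2) = (v + 3)/v
(3) = (16*c^2 - 64*c + 28)/(8*c^2 + 6*c - 9)
(4) = (a - 3)/(a^2 - a)
(5) = (k^2 - 10*k + 16)/(k^2 + 4*k - 21)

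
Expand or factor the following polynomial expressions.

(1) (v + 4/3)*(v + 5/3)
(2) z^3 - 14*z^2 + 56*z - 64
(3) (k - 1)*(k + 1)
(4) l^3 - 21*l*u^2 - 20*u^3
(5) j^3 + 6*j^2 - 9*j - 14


(1) = v^2 + 3*v + 20/9
(2) = (z - 8)*(z - 4)*(z - 2)
(3) = k^2 - 1
(4) = (l - 5*u)*(l + u)*(l + 4*u)
(5) = (j - 2)*(j + 1)*(j + 7)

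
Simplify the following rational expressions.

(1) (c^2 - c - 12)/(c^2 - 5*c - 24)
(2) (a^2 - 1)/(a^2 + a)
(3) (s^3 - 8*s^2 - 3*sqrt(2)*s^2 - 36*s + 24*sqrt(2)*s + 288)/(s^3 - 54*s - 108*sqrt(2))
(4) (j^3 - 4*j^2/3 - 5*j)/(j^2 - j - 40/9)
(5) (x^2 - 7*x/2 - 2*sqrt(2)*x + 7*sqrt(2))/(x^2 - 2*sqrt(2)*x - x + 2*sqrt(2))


(1) = (c - 4)/(c - 8)
(2) = (a - 1)/a
(3) = (s - 8)/(s + 3*sqrt(2))
(4) = (3*j^2 - 9*j)/(3*j - 8)
(5) = (2*x - 7)/(2*x - 2)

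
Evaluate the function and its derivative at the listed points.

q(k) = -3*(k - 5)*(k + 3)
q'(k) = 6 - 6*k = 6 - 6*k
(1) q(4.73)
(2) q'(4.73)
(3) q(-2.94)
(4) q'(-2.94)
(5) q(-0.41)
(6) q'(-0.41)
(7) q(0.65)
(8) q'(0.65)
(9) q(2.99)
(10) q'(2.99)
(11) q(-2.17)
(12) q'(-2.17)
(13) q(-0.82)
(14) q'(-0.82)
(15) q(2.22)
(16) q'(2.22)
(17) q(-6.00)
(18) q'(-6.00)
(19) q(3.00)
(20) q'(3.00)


(1) = 6.26
(2) = -22.38
(3) = 1.43
(4) = 23.64
(5) = 42.04
(6) = 8.46
(7) = 47.63
(8) = 2.10
(9) = 36.12
(10) = -11.94
(11) = 17.85
(12) = 19.02
(13) = 38.06
(14) = 10.92
(15) = 43.53
(16) = -7.32
(17) = -99.00
(18) = 42.00
(19) = 36.00
(20) = -12.00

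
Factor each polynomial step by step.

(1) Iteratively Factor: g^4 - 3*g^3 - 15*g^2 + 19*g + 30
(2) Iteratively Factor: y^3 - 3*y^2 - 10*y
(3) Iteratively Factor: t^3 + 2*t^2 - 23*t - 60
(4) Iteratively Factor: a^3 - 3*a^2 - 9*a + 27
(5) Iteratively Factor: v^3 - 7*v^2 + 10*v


(1) = (g + 3)*(g^3 - 6*g^2 + 3*g + 10) = (g + 1)*(g + 3)*(g^2 - 7*g + 10) = (g - 2)*(g + 1)*(g + 3)*(g - 5)
(2) = (y)*(y^2 - 3*y - 10) = y*(y - 5)*(y + 2)
(3) = (t - 5)*(t^2 + 7*t + 12) = (t - 5)*(t + 3)*(t + 4)
(4) = (a - 3)*(a^2 - 9) = (a - 3)^2*(a + 3)
(5) = (v)*(v^2 - 7*v + 10) = v*(v - 2)*(v - 5)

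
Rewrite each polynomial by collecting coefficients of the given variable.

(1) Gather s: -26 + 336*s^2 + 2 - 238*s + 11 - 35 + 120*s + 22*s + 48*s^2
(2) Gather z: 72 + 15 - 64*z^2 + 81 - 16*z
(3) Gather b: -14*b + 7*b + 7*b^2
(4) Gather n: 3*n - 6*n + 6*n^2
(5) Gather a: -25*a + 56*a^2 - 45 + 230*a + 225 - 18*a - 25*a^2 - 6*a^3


(1) = 384*s^2 - 96*s - 48
(2) = -64*z^2 - 16*z + 168
(3) = 7*b^2 - 7*b
(4) = 6*n^2 - 3*n
(5) = -6*a^3 + 31*a^2 + 187*a + 180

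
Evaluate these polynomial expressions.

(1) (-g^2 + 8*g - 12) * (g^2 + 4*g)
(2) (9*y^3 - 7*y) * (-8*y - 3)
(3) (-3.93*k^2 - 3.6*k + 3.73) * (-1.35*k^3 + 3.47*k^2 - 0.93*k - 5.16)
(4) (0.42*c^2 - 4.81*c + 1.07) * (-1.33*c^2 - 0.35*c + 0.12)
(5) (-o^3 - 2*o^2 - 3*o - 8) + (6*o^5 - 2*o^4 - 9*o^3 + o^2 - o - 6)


(1) = -g^4 + 4*g^3 + 20*g^2 - 48*g
(2) = -72*y^4 - 27*y^3 + 56*y^2 + 21*y
(3) = 5.3055*k^5 - 8.7771*k^4 - 13.8726*k^3 + 36.5699*k^2 + 15.1071*k - 19.2468
(4) = -0.5586*c^4 + 6.2503*c^3 + 0.3108*c^2 - 0.9517*c + 0.1284
(5) = 6*o^5 - 2*o^4 - 10*o^3 - o^2 - 4*o - 14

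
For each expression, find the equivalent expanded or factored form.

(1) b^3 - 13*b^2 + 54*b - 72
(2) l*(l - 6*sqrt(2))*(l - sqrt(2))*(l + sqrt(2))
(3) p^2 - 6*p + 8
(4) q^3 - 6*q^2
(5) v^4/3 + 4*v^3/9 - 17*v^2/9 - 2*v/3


(1) = (b - 6)*(b - 4)*(b - 3)
(2) = l^4 - 6*sqrt(2)*l^3 - 2*l^2 + 12*sqrt(2)*l
(3) = (p - 4)*(p - 2)
(4) = q^2*(q - 6)
(5) = v*(v/3 + 1)*(v - 2)*(v + 1/3)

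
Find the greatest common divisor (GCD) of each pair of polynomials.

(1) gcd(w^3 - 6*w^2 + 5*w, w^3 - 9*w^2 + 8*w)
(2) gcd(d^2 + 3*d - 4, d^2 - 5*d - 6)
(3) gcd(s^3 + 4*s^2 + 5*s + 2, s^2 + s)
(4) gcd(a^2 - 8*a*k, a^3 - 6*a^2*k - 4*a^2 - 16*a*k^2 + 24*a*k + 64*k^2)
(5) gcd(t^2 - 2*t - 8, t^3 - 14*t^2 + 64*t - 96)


(1) = w^2 - w
(2) = gcd((d - 1)*(d + 4), (d - 6)*(d + 1)) = 1
(3) = gcd((s + 1)^2*(s + 2), s*(s + 1)) = s + 1
(4) = gcd(a*(a - 8*k), (a - 4)*(a - 8*k)*(a + 2*k)) = a - 8*k
(5) = t - 4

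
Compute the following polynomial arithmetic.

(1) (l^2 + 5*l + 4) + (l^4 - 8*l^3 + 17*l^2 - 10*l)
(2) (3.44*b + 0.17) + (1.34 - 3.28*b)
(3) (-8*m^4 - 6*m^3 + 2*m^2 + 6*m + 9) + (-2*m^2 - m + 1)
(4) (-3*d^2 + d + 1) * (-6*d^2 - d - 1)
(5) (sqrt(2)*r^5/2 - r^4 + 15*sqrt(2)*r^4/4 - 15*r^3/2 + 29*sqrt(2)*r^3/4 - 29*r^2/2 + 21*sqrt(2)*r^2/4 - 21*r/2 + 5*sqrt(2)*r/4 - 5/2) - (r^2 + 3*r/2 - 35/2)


(1) = l^4 - 8*l^3 + 18*l^2 - 5*l + 4
(2) = 0.16*b + 1.51
(3) = -8*m^4 - 6*m^3 + 5*m + 10
(4) = 18*d^4 - 3*d^3 - 4*d^2 - 2*d - 1
(5) = sqrt(2)*r^5/2 - r^4 + 15*sqrt(2)*r^4/4 - 15*r^3/2 + 29*sqrt(2)*r^3/4 - 31*r^2/2 + 21*sqrt(2)*r^2/4 - 12*r + 5*sqrt(2)*r/4 + 15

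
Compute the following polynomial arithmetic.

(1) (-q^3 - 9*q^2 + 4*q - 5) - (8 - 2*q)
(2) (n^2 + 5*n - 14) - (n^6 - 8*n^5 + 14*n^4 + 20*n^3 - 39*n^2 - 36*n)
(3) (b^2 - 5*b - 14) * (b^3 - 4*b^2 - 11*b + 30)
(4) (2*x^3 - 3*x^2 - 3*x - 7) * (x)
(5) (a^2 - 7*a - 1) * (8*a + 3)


(1) = -q^3 - 9*q^2 + 6*q - 13
(2) = -n^6 + 8*n^5 - 14*n^4 - 20*n^3 + 40*n^2 + 41*n - 14
(3) = b^5 - 9*b^4 - 5*b^3 + 141*b^2 + 4*b - 420
(4) = 2*x^4 - 3*x^3 - 3*x^2 - 7*x
(5) = 8*a^3 - 53*a^2 - 29*a - 3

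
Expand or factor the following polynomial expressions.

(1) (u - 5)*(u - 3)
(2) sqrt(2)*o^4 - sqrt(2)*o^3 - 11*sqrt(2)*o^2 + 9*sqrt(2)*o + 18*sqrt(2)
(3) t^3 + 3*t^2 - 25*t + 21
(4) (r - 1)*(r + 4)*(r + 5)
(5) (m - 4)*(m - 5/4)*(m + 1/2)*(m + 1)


(1) = u^2 - 8*u + 15
(2) = (o - 3)*(o - 2)*(o + 3)*(sqrt(2)*o + sqrt(2))
(3) = (t - 3)*(t - 1)*(t + 7)
(4) = r^3 + 8*r^2 + 11*r - 20
(5) = m^4 - 15*m^3/4 - 19*m^2/8 + 39*m/8 + 5/2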